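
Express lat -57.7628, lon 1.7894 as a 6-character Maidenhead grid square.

Offset from 180°W / 90°S: lon 181.7894°, lat 32.2372°.
Field: lon ⌊181.7894/20⌋ = 9 → J; lat ⌊32.2372/10⌋ = 3 → D.
Square: lon ⌊1.7894/2⌋ = 0; lat ⌊2.2372/1⌋ = 2.
Subsquare: lon ⌊1.7894/0.0833333⌋ = 21 → v; lat ⌊0.2372/0.0416667⌋ = 5 → f.

JD02vf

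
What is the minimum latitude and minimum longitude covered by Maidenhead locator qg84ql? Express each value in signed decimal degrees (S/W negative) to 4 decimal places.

Field Q=16, G=6: +16·20° lon, +6·10° lat → SW at lon 140°, lat -30°.
Square 8, 4: +8·2° lon, +4·1° lat → SW at lon 156°, lat -26°.
Subsquare q=16, l=11: +16·0.0833333° lon, +11·0.0416667° lat → SW at lon 157.333°, lat -25.5417°.
latitude -25.5417, longitude 157.3333.

-25.5417, 157.3333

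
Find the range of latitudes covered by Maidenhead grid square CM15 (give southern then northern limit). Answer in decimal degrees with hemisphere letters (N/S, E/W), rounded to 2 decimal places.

Field C=2, M=12: +2·20° lon, +12·10° lat → SW at lon -140°, lat 30°.
Square 1, 5: +1·2° lon, +5·1° lat → SW at lon -138°, lat 35°.
Cell spans 2° lon × 1° lat.
south 35.00° N, north 36.00° N.

35.00° N, 36.00° N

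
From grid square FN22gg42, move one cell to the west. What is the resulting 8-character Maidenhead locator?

FN22gg32

Longitude extended square 4; −1 → 3.
The latitude characters are unchanged.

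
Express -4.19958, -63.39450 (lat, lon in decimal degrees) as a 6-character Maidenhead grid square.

FI85ht

Add 180° to longitude and 90° to latitude: 116.6055, 85.8004.
Field: lon ⌊116.6055/20⌋ = 5 → F; lat ⌊85.8004/10⌋ = 8 → I.
Square: lon ⌊16.6055/2⌋ = 8; lat ⌊5.8004/1⌋ = 5.
Subsquare: lon ⌊0.6055/0.0833333⌋ = 7 → h; lat ⌊0.8004/0.0416667⌋ = 19 → t.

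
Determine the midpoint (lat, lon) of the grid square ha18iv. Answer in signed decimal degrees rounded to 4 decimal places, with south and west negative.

-81.1042, -37.2917

Field H=7, A=0: +7·20° lon, +0·10° lat → SW at lon -40°, lat -90°.
Square 1, 8: +1·2° lon, +8·1° lat → SW at lon -38°, lat -82°.
Subsquare i=8, v=21: +8·0.0833333° lon, +21·0.0416667° lat → SW at lon -37.3333°, lat -81.125°.
Cell spans 0.0833333° lon × 0.0416667° lat. Centre is SW corner plus half of each.
latitude -81.1042, longitude -37.2917.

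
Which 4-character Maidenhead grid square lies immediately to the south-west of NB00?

MA99

Longitude square 0; −1 → -1, wraps to 9, carry into field.
Longitude field N = 13; −1 → 12 = M.
Latitude square 0; −1 → -1, wraps to 9, carry into field.
Latitude field B = 1; −1 → 0 = A.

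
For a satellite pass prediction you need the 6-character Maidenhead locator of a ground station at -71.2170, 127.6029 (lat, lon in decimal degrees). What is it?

Shift to the Maidenhead origin (180°W, 90°S): lon 307.6029, lat 18.7830.
Field: 307.6029/20 → 15 → P, 18.7830/10 → 1 → B; chars PB.
Square: 7.6029/2 → 3, 8.7830/1 → 8; chars 38.
Subsquare: 1.6029/0.0833333 → 19 → t, 0.7830/0.0416667 → 18 → s; chars ts.

PB38ts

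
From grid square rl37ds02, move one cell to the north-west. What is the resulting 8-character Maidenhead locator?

RL37cs93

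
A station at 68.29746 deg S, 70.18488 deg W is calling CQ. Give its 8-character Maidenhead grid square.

FC41vq78

Add 180° to longitude and 90° to latitude: 109.81512, 21.70254.
Field (20°×10°, letters A–R): lon ⌊109.81512/20⌋ = 5 → F; lat ⌊21.70254/10⌋ = 2 → C.
Square (2°×1°, digits 0–9): lon ⌊9.81512/2⌋ = 4; lat ⌊1.70254/1⌋ = 1.
Subsquare (5′×2.5′, letters a–x): lon ⌊1.81512/0.0833333⌋ = 21 → v; lat ⌊0.70254/0.0416667⌋ = 16 → q.
Extended square (30″×15″, digits 0–9): lon ⌊0.06512/0.00833333⌋ = 7; lat ⌊0.03587/0.00416667⌋ = 8.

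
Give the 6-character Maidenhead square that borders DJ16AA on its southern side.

DJ15ax

Latitude subsquare a = 0; −1 → -1, wraps to 23 = x, carry into square.
Latitude square 6; −1 → 5.
The longitude characters are unchanged.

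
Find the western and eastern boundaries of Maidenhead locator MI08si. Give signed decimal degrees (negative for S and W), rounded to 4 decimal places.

Field M=12, I=8: +12·20° lon, +8·10° lat → SW at lon 60°, lat -10°.
Square 0, 8: +0·2° lon, +8·1° lat → SW at lon 60°, lat -2°.
Subsquare s=18, i=8: +18·0.0833333° lon, +8·0.0416667° lat → SW at lon 61.5°, lat -1.66667°.
Cell spans 0.0833333° lon × 0.0416667° lat.
west 61.5000, east 61.5833.

61.5000, 61.5833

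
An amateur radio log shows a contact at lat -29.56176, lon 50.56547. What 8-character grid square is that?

Shift to the Maidenhead origin (180°W, 90°S): lon 230.56547, lat 60.43824.
Field: 230.56547/20 → 11 → L, 60.43824/10 → 6 → G; chars LG.
Square: 10.56547/2 → 5, 0.43824/1 → 0; chars 50.
Subsquare: 0.56547/0.0833333 → 6 → g, 0.43824/0.0416667 → 10 → k; chars gk.
Extended square: 0.06547/0.00833333 → 7, 0.02157/0.00416667 → 5; chars 75.

LG50gk75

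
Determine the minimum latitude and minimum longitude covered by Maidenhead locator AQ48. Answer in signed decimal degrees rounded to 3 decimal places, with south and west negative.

78.000, -172.000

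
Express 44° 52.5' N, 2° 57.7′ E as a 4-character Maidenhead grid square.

Shift to the Maidenhead origin (180°W, 90°S): lon 182.96, lat 134.88.
Field: lon ⌊182.96/20⌋ = 9 → J; lat ⌊134.88/10⌋ = 13 → N.
Square: lon ⌊2.96/2⌋ = 1; lat ⌊4.88/1⌋ = 4.

JN14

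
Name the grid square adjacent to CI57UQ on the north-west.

CI57tr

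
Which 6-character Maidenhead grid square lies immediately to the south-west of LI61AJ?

LI51xi

Longitude subsquare a = 0; −1 → -1, wraps to 23 = x, carry into square.
Longitude square 6; −1 → 5.
Latitude subsquare j = 9; −1 → 8 = i.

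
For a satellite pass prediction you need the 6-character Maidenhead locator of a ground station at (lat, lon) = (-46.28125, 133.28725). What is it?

PE63pr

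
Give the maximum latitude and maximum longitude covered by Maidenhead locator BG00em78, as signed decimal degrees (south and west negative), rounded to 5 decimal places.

Field B=1, G=6: +1·20° lon, +6·10° lat → SW at lon -160°, lat -30°.
Square 0, 0: +0·2° lon, +0·1° lat → SW at lon -160°, lat -30°.
Subsquare e=4, m=12: +4·0.0833333° lon, +12·0.0416667° lat → SW at lon -159.667°, lat -29.5°.
Extended square 7, 8: +7·0.00833333° lon, +8·0.00416667° lat → SW at lon -159.608°, lat -29.4667°.
Cell spans 0.00833333° lon × 0.00416667° lat. NE corner is SW corner plus one full cell.
latitude -29.46250, longitude -159.60000.

-29.46250, -159.60000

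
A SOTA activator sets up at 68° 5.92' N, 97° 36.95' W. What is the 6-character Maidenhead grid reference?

Add 180° to longitude and 90° to latitude: 82.3842, 158.0987.
Field (20°×10°, letters A–R): lon ⌊82.3842/20⌋ = 4 → E; lat ⌊158.0987/10⌋ = 15 → P.
Square (2°×1°, digits 0–9): lon ⌊2.3842/2⌋ = 1; lat ⌊8.0987/1⌋ = 8.
Subsquare (5′×2.5′, letters a–x): lon ⌊0.3842/0.0833333⌋ = 4 → e; lat ⌊0.0987/0.0416667⌋ = 2 → c.

EP18ec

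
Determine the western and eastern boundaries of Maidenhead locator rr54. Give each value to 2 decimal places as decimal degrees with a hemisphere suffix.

170.00° E, 172.00° E

Field R=17, R=17: +17·20° lon, +17·10° lat → SW at lon 160°, lat 80°.
Square 5, 4: +5·2° lon, +4·1° lat → SW at lon 170°, lat 84°.
Cell spans 2° lon × 1° lat.
west 170.00° E, east 172.00° E.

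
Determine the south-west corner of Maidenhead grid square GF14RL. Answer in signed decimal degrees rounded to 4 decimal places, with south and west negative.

-35.5417, -56.5833

Field G=6, F=5: +6·20° lon, +5·10° lat → SW at lon -60°, lat -40°.
Square 1, 4: +1·2° lon, +4·1° lat → SW at lon -58°, lat -36°.
Subsquare r=17, l=11: +17·0.0833333° lon, +11·0.0416667° lat → SW at lon -56.5833°, lat -35.5417°.
latitude -35.5417, longitude -56.5833.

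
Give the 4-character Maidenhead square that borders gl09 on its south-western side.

FL98

Longitude square 0; −1 → -1, wraps to 9, carry into field.
Longitude field G = 6; −1 → 5 = F.
Latitude square 9; −1 → 8.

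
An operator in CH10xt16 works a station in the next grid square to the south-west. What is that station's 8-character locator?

CH10xt05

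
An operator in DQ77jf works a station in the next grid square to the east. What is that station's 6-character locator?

DQ77kf

Longitude subsquare j = 9; +1 → 10 = k.
The latitude characters are unchanged.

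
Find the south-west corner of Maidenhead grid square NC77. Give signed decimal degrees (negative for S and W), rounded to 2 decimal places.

-63.00, 94.00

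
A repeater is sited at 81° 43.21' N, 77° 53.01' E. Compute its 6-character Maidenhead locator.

MR81wr

Shift to the Maidenhead origin (180°W, 90°S): lon 257.8835, lat 171.7202.
Field: 257.8835/20 → 12 → M, 171.7202/10 → 17 → R; chars MR.
Square: 17.8835/2 → 8, 1.7202/1 → 1; chars 81.
Subsquare: 1.8835/0.0833333 → 22 → w, 0.7202/0.0416667 → 17 → r; chars wr.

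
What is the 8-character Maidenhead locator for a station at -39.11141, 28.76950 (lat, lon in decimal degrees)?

KF40jv23

Add 180° to longitude and 90° to latitude: 208.76950, 50.88859.
Field: lon ⌊208.76950/20⌋ = 10 → K; lat ⌊50.88859/10⌋ = 5 → F.
Square: lon ⌊8.76950/2⌋ = 4; lat ⌊0.88859/1⌋ = 0.
Subsquare: lon ⌊0.76950/0.0833333⌋ = 9 → j; lat ⌊0.88859/0.0416667⌋ = 21 → v.
Extended square: lon ⌊0.01950/0.00833333⌋ = 2; lat ⌊0.01359/0.00416667⌋ = 3.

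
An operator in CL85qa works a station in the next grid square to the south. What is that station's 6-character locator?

Latitude subsquare a = 0; −1 → -1, wraps to 23 = x, carry into square.
Latitude square 5; −1 → 4.
The longitude characters are unchanged.

CL84qx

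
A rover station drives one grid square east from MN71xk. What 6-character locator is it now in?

MN81ak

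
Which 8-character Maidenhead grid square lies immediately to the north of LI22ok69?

Latitude extended square 9; +1 → 10, wraps to 0, carry into subsquare.
Latitude subsquare k = 10; +1 → 11 = l.
The longitude characters are unchanged.

LI22ol60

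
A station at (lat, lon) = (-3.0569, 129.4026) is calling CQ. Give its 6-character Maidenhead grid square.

PI46qw

Shift to the Maidenhead origin (180°W, 90°S): lon 309.4026, lat 86.9431.
Field: 309.4026/20 → 15 → P, 86.9431/10 → 8 → I; chars PI.
Square: 9.4026/2 → 4, 6.9431/1 → 6; chars 46.
Subsquare: 1.4026/0.0833333 → 16 → q, 0.9431/0.0416667 → 22 → w; chars qw.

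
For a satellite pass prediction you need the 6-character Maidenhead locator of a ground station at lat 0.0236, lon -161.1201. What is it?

Add 180° to longitude and 90° to latitude: 18.8799, 90.0236.
Field: lon ⌊18.8799/20⌋ = 0 → A; lat ⌊90.0236/10⌋ = 9 → J.
Square: lon ⌊18.8799/2⌋ = 9; lat ⌊0.0236/1⌋ = 0.
Subsquare: lon ⌊0.8799/0.0833333⌋ = 10 → k; lat ⌊0.0236/0.0416667⌋ = 0 → a.

AJ90ka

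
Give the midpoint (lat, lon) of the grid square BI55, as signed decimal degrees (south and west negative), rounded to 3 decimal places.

Field B=1, I=8: +1·20° lon, +8·10° lat → SW at lon -160°, lat -10°.
Square 5, 5: +5·2° lon, +5·1° lat → SW at lon -150°, lat -5°.
Cell spans 2° lon × 1° lat. Centre is SW corner plus half of each.
latitude -4.500, longitude -149.000.

-4.500, -149.000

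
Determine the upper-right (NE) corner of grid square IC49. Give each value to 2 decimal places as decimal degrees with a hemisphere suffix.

60.00° S, 10.00° W

Field I=8, C=2: +8·20° lon, +2·10° lat → SW at lon -20°, lat -70°.
Square 4, 9: +4·2° lon, +9·1° lat → SW at lon -12°, lat -61°.
Cell spans 2° lon × 1° lat. NE corner is SW corner plus one full cell.
latitude 60.00° S, longitude 10.00° W.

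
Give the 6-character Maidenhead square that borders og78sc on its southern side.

OG78sb

Latitude subsquare c = 2; −1 → 1 = b.
The longitude characters are unchanged.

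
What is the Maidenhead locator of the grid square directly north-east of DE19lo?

Longitude subsquare l = 11; +1 → 12 = m.
Latitude subsquare o = 14; +1 → 15 = p.

DE19mp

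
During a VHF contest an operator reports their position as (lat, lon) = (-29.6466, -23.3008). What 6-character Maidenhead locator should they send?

HG80ii

Shift to the Maidenhead origin (180°W, 90°S): lon 156.6992, lat 60.3534.
Field: lon ⌊156.6992/20⌋ = 7 → H; lat ⌊60.3534/10⌋ = 6 → G.
Square: lon ⌊16.6992/2⌋ = 8; lat ⌊0.3534/1⌋ = 0.
Subsquare: lon ⌊0.6992/0.0833333⌋ = 8 → i; lat ⌊0.3534/0.0416667⌋ = 8 → i.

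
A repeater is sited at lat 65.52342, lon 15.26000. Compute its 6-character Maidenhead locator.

JP75pm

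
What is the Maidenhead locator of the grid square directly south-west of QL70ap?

Longitude subsquare a = 0; −1 → -1, wraps to 23 = x, carry into square.
Longitude square 7; −1 → 6.
Latitude subsquare p = 15; −1 → 14 = o.

QL60xo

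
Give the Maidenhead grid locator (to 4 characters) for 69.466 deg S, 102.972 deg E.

Shift to the Maidenhead origin (180°W, 90°S): lon 282.97, lat 20.53.
Field (20°×10°, letters A–R): lon ⌊282.97/20⌋ = 14 → O; lat ⌊20.53/10⌋ = 2 → C.
Square (2°×1°, digits 0–9): lon ⌊2.97/2⌋ = 1; lat ⌊0.53/1⌋ = 0.

OC10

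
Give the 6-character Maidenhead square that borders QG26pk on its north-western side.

QG26ol

Longitude subsquare p = 15; −1 → 14 = o.
Latitude subsquare k = 10; +1 → 11 = l.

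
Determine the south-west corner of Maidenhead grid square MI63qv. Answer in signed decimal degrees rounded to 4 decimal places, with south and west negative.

-6.1250, 73.3333

Field M=12, I=8: +12·20° lon, +8·10° lat → SW at lon 60°, lat -10°.
Square 6, 3: +6·2° lon, +3·1° lat → SW at lon 72°, lat -7°.
Subsquare q=16, v=21: +16·0.0833333° lon, +21·0.0416667° lat → SW at lon 73.3333°, lat -6.125°.
latitude -6.1250, longitude 73.3333.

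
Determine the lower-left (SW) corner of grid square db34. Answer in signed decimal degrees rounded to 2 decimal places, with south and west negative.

-76.00, -114.00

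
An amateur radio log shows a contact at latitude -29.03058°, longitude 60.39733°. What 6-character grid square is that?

Offset from 180°W / 90°S: lon 240.3973°, lat 60.9694°.
Field: 240.3973/20 → 12 → M, 60.9694/10 → 6 → G; chars MG.
Square: 0.3973/2 → 0, 0.9694/1 → 0; chars 00.
Subsquare: 0.3973/0.0833333 → 4 → e, 0.9694/0.0416667 → 23 → x; chars ex.

MG00ex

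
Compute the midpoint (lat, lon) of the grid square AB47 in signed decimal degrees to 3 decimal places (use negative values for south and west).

-72.500, -171.000

Field A=0, B=1: +0·20° lon, +1·10° lat → SW at lon -180°, lat -80°.
Square 4, 7: +4·2° lon, +7·1° lat → SW at lon -172°, lat -73°.
Cell spans 2° lon × 1° lat. Centre is SW corner plus half of each.
latitude -72.500, longitude -171.000.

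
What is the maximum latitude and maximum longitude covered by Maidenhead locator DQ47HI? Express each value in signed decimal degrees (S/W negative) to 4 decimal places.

77.3750, -111.3333

Field D=3, Q=16: +3·20° lon, +16·10° lat → SW at lon -120°, lat 70°.
Square 4, 7: +4·2° lon, +7·1° lat → SW at lon -112°, lat 77°.
Subsquare h=7, i=8: +7·0.0833333° lon, +8·0.0416667° lat → SW at lon -111.417°, lat 77.3333°.
Cell spans 0.0833333° lon × 0.0416667° lat. NE corner is SW corner plus one full cell.
latitude 77.3750, longitude -111.3333.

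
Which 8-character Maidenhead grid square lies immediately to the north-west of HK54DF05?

HK54cf96

Longitude extended square 0; −1 → -1, wraps to 9, carry into subsquare.
Longitude subsquare d = 3; −1 → 2 = c.
Latitude extended square 5; +1 → 6.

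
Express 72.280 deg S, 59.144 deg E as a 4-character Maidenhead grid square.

LB97

Shift to the Maidenhead origin (180°W, 90°S): lon 239.14, lat 17.72.
Field (20°×10°, letters A–R): 239.14/20 → 11 → L, 17.72/10 → 1 → B; chars LB.
Square (2°×1°, digits 0–9): 19.14/2 → 9, 7.72/1 → 7; chars 97.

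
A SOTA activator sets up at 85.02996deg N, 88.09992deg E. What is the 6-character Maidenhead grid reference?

NR45ba

Shift to the Maidenhead origin (180°W, 90°S): lon 268.0999, lat 175.0300.
Field (20°×10°, letters A–R): 268.0999/20 → 13 → N, 175.0300/10 → 17 → R; chars NR.
Square (2°×1°, digits 0–9): 8.0999/2 → 4, 5.0300/1 → 5; chars 45.
Subsquare (5′×2.5′, letters a–x): 0.0999/0.0833333 → 1 → b, 0.0300/0.0416667 → 0 → a; chars ba.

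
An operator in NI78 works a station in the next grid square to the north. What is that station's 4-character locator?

NI79

Latitude square 8; +1 → 9.
The longitude characters are unchanged.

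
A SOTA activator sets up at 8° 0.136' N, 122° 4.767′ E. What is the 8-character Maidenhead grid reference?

PJ18aa90

Shift to the Maidenhead origin (180°W, 90°S): lon 302.07945, lat 98.00227.
Field: lon ⌊302.07945/20⌋ = 15 → P; lat ⌊98.00227/10⌋ = 9 → J.
Square: lon ⌊2.07945/2⌋ = 1; lat ⌊8.00227/1⌋ = 8.
Subsquare: lon ⌊0.07945/0.0833333⌋ = 0 → a; lat ⌊0.00227/0.0416667⌋ = 0 → a.
Extended square: lon ⌊0.07945/0.00833333⌋ = 9; lat ⌊0.00227/0.00416667⌋ = 0.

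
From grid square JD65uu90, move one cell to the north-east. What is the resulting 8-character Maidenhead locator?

Longitude extended square 9; +1 → 10, wraps to 0, carry into subsquare.
Longitude subsquare u = 20; +1 → 21 = v.
Latitude extended square 0; +1 → 1.

JD65vu01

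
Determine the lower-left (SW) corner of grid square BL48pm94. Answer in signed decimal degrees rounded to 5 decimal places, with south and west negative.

28.51667, -150.67500

Field B=1, L=11: +1·20° lon, +11·10° lat → SW at lon -160°, lat 20°.
Square 4, 8: +4·2° lon, +8·1° lat → SW at lon -152°, lat 28°.
Subsquare p=15, m=12: +15·0.0833333° lon, +12·0.0416667° lat → SW at lon -150.75°, lat 28.5°.
Extended square 9, 4: +9·0.00833333° lon, +4·0.00416667° lat → SW at lon -150.675°, lat 28.5167°.
latitude 28.51667, longitude -150.67500.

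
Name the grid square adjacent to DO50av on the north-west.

DO40xw

Longitude subsquare a = 0; −1 → -1, wraps to 23 = x, carry into square.
Longitude square 5; −1 → 4.
Latitude subsquare v = 21; +1 → 22 = w.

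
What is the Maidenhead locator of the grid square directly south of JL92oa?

JL91ox

Latitude subsquare a = 0; −1 → -1, wraps to 23 = x, carry into square.
Latitude square 2; −1 → 1.
The longitude characters are unchanged.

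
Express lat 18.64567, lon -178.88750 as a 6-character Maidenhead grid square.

AK08np

Offset from 180°W / 90°S: lon 1.1125°, lat 108.6457°.
Field (20°×10°, letters A–R): 1.1125/20 → 0 → A, 108.6457/10 → 10 → K; chars AK.
Square (2°×1°, digits 0–9): 1.1125/2 → 0, 8.6457/1 → 8; chars 08.
Subsquare (5′×2.5′, letters a–x): 1.1125/0.0833333 → 13 → n, 0.6457/0.0416667 → 15 → p; chars np.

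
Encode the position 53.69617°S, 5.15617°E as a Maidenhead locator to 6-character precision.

Shift to the Maidenhead origin (180°W, 90°S): lon 185.1562, lat 36.3038.
Field (20°×10°, letters A–R): 185.1562/20 → 9 → J, 36.3038/10 → 3 → D; chars JD.
Square (2°×1°, digits 0–9): 5.1562/2 → 2, 6.3038/1 → 6; chars 26.
Subsquare (5′×2.5′, letters a–x): 1.1562/0.0833333 → 13 → n, 0.3038/0.0416667 → 7 → h; chars nh.

JD26nh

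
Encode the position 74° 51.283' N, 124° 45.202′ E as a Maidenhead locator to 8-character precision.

PQ24ju05

Offset from 180°W / 90°S: lon 304.75337°, lat 164.85472°.
Field (20°×10°, letters A–R): lon ⌊304.75337/20⌋ = 15 → P; lat ⌊164.85472/10⌋ = 16 → Q.
Square (2°×1°, digits 0–9): lon ⌊4.75337/2⌋ = 2; lat ⌊4.85472/1⌋ = 4.
Subsquare (5′×2.5′, letters a–x): lon ⌊0.75337/0.0833333⌋ = 9 → j; lat ⌊0.85472/0.0416667⌋ = 20 → u.
Extended square (30″×15″, digits 0–9): lon ⌊0.00337/0.00833333⌋ = 0; lat ⌊0.02138/0.00416667⌋ = 5.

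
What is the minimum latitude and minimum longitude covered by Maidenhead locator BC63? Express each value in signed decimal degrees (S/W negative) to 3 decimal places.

-67.000, -148.000

Field B=1, C=2: +1·20° lon, +2·10° lat → SW at lon -160°, lat -70°.
Square 6, 3: +6·2° lon, +3·1° lat → SW at lon -148°, lat -67°.
latitude -67.000, longitude -148.000.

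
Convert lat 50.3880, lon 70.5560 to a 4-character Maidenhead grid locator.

Offset from 180°W / 90°S: lon 250.56°, lat 140.39°.
Field: 250.56/20 → 12 → M, 140.39/10 → 14 → O; chars MO.
Square: 10.56/2 → 5, 0.39/1 → 0; chars 50.

MO50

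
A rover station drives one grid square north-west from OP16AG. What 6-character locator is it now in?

OP06xh

Longitude subsquare a = 0; −1 → -1, wraps to 23 = x, carry into square.
Longitude square 1; −1 → 0.
Latitude subsquare g = 6; +1 → 7 = h.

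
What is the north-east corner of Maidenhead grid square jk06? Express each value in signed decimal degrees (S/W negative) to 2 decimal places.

17.00, 2.00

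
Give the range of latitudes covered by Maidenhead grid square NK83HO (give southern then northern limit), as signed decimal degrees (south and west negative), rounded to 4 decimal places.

13.5833, 13.6250

Field N=13, K=10: +13·20° lon, +10·10° lat → SW at lon 80°, lat 10°.
Square 8, 3: +8·2° lon, +3·1° lat → SW at lon 96°, lat 13°.
Subsquare h=7, o=14: +7·0.0833333° lon, +14·0.0416667° lat → SW at lon 96.5833°, lat 13.5833°.
Cell spans 0.0833333° lon × 0.0416667° lat.
south 13.5833, north 13.6250.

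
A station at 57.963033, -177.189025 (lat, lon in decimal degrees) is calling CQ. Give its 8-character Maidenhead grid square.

AO17jx71

Add 180° to longitude and 90° to latitude: 2.81098, 147.96303.
Field: lon ⌊2.81098/20⌋ = 0 → A; lat ⌊147.96303/10⌋ = 14 → O.
Square: lon ⌊2.81098/2⌋ = 1; lat ⌊7.96303/1⌋ = 7.
Subsquare: lon ⌊0.81098/0.0833333⌋ = 9 → j; lat ⌊0.96303/0.0416667⌋ = 23 → x.
Extended square: lon ⌊0.06098/0.00833333⌋ = 7; lat ⌊0.00470/0.00416667⌋ = 1.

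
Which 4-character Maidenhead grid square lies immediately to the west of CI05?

Longitude square 0; −1 → -1, wraps to 9, carry into field.
Longitude field C = 2; −1 → 1 = B.
The latitude characters are unchanged.

BI95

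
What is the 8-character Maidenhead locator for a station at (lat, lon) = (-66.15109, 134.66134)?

PC73hu93

Offset from 180°W / 90°S: lon 314.66134°, lat 23.84891°.
Field: 314.66134/20 → 15 → P, 23.84891/10 → 2 → C; chars PC.
Square: 14.66134/2 → 7, 3.84891/1 → 3; chars 73.
Subsquare: 0.66134/0.0833333 → 7 → h, 0.84891/0.0416667 → 20 → u; chars hu.
Extended square: 0.07801/0.00833333 → 9, 0.01558/0.00416667 → 3; chars 93.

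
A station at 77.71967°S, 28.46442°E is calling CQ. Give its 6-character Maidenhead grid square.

KB42fg

Add 180° to longitude and 90° to latitude: 208.4644, 12.2803.
Field: 208.4644/20 → 10 → K, 12.2803/10 → 1 → B; chars KB.
Square: 8.4644/2 → 4, 2.2803/1 → 2; chars 42.
Subsquare: 0.4644/0.0833333 → 5 → f, 0.2803/0.0416667 → 6 → g; chars fg.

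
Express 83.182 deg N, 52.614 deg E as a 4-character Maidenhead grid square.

Shift to the Maidenhead origin (180°W, 90°S): lon 232.61, lat 173.18.
Field: 232.61/20 → 11 → L, 173.18/10 → 17 → R; chars LR.
Square: 12.61/2 → 6, 3.18/1 → 3; chars 63.

LR63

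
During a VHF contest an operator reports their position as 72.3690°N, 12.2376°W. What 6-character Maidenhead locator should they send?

Shift to the Maidenhead origin (180°W, 90°S): lon 167.7624, lat 162.3690.
Field: lon ⌊167.7624/20⌋ = 8 → I; lat ⌊162.3690/10⌋ = 16 → Q.
Square: lon ⌊7.7624/2⌋ = 3; lat ⌊2.3690/1⌋ = 2.
Subsquare: lon ⌊1.7624/0.0833333⌋ = 21 → v; lat ⌊0.3690/0.0416667⌋ = 8 → i.

IQ32vi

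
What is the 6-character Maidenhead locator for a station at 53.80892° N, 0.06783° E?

Offset from 180°W / 90°S: lon 180.0678°, lat 143.8089°.
Field (20°×10°, letters A–R): lon ⌊180.0678/20⌋ = 9 → J; lat ⌊143.8089/10⌋ = 14 → O.
Square (2°×1°, digits 0–9): lon ⌊0.0678/2⌋ = 0; lat ⌊3.8089/1⌋ = 3.
Subsquare (5′×2.5′, letters a–x): lon ⌊0.0678/0.0833333⌋ = 0 → a; lat ⌊0.8089/0.0416667⌋ = 19 → t.

JO03at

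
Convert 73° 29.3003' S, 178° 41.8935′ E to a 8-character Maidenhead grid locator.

Add 180° to longitude and 90° to latitude: 358.69822, 16.51166.
Field: 358.69822/20 → 17 → R, 16.51166/10 → 1 → B; chars RB.
Square: 18.69822/2 → 9, 6.51166/1 → 6; chars 96.
Subsquare: 0.69822/0.0833333 → 8 → i, 0.51166/0.0416667 → 12 → m; chars im.
Extended square: 0.03156/0.00833333 → 3, 0.01166/0.00416667 → 2; chars 32.

RB96im32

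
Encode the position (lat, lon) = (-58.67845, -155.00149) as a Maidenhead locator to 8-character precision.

BD21lh97

Add 180° to longitude and 90° to latitude: 24.99851, 31.32155.
Field: lon ⌊24.99851/20⌋ = 1 → B; lat ⌊31.32155/10⌋ = 3 → D.
Square: lon ⌊4.99851/2⌋ = 2; lat ⌊1.32155/1⌋ = 1.
Subsquare: lon ⌊0.99851/0.0833333⌋ = 11 → l; lat ⌊0.32155/0.0416667⌋ = 7 → h.
Extended square: lon ⌊0.08184/0.00833333⌋ = 9; lat ⌊0.02988/0.00416667⌋ = 7.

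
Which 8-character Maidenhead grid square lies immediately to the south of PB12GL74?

PB12gl73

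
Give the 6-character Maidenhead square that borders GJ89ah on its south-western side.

Longitude subsquare a = 0; −1 → -1, wraps to 23 = x, carry into square.
Longitude square 8; −1 → 7.
Latitude subsquare h = 7; −1 → 6 = g.

GJ79xg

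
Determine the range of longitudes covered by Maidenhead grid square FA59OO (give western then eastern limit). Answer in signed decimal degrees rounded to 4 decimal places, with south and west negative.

Field F=5, A=0: +5·20° lon, +0·10° lat → SW at lon -80°, lat -90°.
Square 5, 9: +5·2° lon, +9·1° lat → SW at lon -70°, lat -81°.
Subsquare o=14, o=14: +14·0.0833333° lon, +14·0.0416667° lat → SW at lon -68.8333°, lat -80.4167°.
Cell spans 0.0833333° lon × 0.0416667° lat.
west -68.8333, east -68.7500.

-68.8333, -68.7500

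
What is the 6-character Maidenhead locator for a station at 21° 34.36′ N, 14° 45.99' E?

JL71jn

Shift to the Maidenhead origin (180°W, 90°S): lon 194.7665, lat 111.5727.
Field (20°×10°, letters A–R): 194.7665/20 → 9 → J, 111.5727/10 → 11 → L; chars JL.
Square (2°×1°, digits 0–9): 14.7665/2 → 7, 1.5727/1 → 1; chars 71.
Subsquare (5′×2.5′, letters a–x): 0.7665/0.0833333 → 9 → j, 0.5727/0.0416667 → 13 → n; chars jn.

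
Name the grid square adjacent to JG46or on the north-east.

JG46ps

Longitude subsquare o = 14; +1 → 15 = p.
Latitude subsquare r = 17; +1 → 18 = s.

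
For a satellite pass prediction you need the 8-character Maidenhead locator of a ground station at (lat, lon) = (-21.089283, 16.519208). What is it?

JG88gv28

Offset from 180°W / 90°S: lon 196.51921°, lat 68.91072°.
Field (20°×10°, letters A–R): 196.51921/20 → 9 → J, 68.91072/10 → 6 → G; chars JG.
Square (2°×1°, digits 0–9): 16.51921/2 → 8, 8.91072/1 → 8; chars 88.
Subsquare (5′×2.5′, letters a–x): 0.51921/0.0833333 → 6 → g, 0.91072/0.0416667 → 21 → v; chars gv.
Extended square (30″×15″, digits 0–9): 0.01921/0.00833333 → 2, 0.03572/0.00416667 → 8; chars 28.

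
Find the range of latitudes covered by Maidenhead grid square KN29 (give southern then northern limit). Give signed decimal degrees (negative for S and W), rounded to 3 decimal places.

Field K=10, N=13: +10·20° lon, +13·10° lat → SW at lon 20°, lat 40°.
Square 2, 9: +2·2° lon, +9·1° lat → SW at lon 24°, lat 49°.
Cell spans 2° lon × 1° lat.
south 49.000, north 50.000.

49.000, 50.000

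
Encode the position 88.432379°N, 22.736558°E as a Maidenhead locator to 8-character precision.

Offset from 180°W / 90°S: lon 202.73656°, lat 178.43238°.
Field (20°×10°, letters A–R): 202.73656/20 → 10 → K, 178.43238/10 → 17 → R; chars KR.
Square (2°×1°, digits 0–9): 2.73656/2 → 1, 8.43238/1 → 8; chars 18.
Subsquare (5′×2.5′, letters a–x): 0.73656/0.0833333 → 8 → i, 0.43238/0.0416667 → 10 → k; chars ik.
Extended square (30″×15″, digits 0–9): 0.06989/0.00833333 → 8, 0.01571/0.00416667 → 3; chars 83.

KR18ik83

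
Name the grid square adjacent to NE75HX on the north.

Latitude subsquare x = 23; +1 → 24, wraps to 0 = a, carry into square.
Latitude square 5; +1 → 6.
The longitude characters are unchanged.

NE76ha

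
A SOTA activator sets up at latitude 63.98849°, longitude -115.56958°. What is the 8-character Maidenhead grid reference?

Offset from 180°W / 90°S: lon 64.43042°, lat 153.98849°.
Field (20°×10°, letters A–R): lon ⌊64.43042/20⌋ = 3 → D; lat ⌊153.98849/10⌋ = 15 → P.
Square (2°×1°, digits 0–9): lon ⌊4.43042/2⌋ = 2; lat ⌊3.98849/1⌋ = 3.
Subsquare (5′×2.5′, letters a–x): lon ⌊0.43042/0.0833333⌋ = 5 → f; lat ⌊0.98849/0.0416667⌋ = 23 → x.
Extended square (30″×15″, digits 0–9): lon ⌊0.01375/0.00833333⌋ = 1; lat ⌊0.03016/0.00416667⌋ = 7.

DP23fx17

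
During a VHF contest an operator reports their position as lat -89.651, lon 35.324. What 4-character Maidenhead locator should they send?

KA70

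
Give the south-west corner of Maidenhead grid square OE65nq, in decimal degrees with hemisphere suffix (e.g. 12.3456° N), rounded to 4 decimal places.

44.3333° S, 113.0833° E

Field O=14, E=4: +14·20° lon, +4·10° lat → SW at lon 100°, lat -50°.
Square 6, 5: +6·2° lon, +5·1° lat → SW at lon 112°, lat -45°.
Subsquare n=13, q=16: +13·0.0833333° lon, +16·0.0416667° lat → SW at lon 113.083°, lat -44.3333°.
latitude 44.3333° S, longitude 113.0833° E.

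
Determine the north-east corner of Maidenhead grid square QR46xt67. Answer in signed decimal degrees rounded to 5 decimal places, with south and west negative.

Field Q=16, R=17: +16·20° lon, +17·10° lat → SW at lon 140°, lat 80°.
Square 4, 6: +4·2° lon, +6·1° lat → SW at lon 148°, lat 86°.
Subsquare x=23, t=19: +23·0.0833333° lon, +19·0.0416667° lat → SW at lon 149.917°, lat 86.7917°.
Extended square 6, 7: +6·0.00833333° lon, +7·0.00416667° lat → SW at lon 149.967°, lat 86.8208°.
Cell spans 0.00833333° lon × 0.00416667° lat. NE corner is SW corner plus one full cell.
latitude 86.82500, longitude 149.97500.

86.82500, 149.97500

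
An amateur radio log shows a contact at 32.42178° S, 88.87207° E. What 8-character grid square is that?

NF47kn48

Shift to the Maidenhead origin (180°W, 90°S): lon 268.87207, lat 57.57822.
Field (20°×10°, letters A–R): 268.87207/20 → 13 → N, 57.57822/10 → 5 → F; chars NF.
Square (2°×1°, digits 0–9): 8.87207/2 → 4, 7.57822/1 → 7; chars 47.
Subsquare (5′×2.5′, letters a–x): 0.87207/0.0833333 → 10 → k, 0.57822/0.0416667 → 13 → n; chars kn.
Extended square (30″×15″, digits 0–9): 0.03874/0.00833333 → 4, 0.03655/0.00416667 → 8; chars 48.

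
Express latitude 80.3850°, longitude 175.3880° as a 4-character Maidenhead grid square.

RR70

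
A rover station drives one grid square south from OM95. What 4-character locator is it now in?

Latitude square 5; −1 → 4.
The longitude characters are unchanged.

OM94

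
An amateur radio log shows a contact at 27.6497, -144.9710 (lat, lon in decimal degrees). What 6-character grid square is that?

BL77mp

Add 180° to longitude and 90° to latitude: 35.0290, 117.6497.
Field (20°×10°, letters A–R): lon ⌊35.0290/20⌋ = 1 → B; lat ⌊117.6497/10⌋ = 11 → L.
Square (2°×1°, digits 0–9): lon ⌊15.0290/2⌋ = 7; lat ⌊7.6497/1⌋ = 7.
Subsquare (5′×2.5′, letters a–x): lon ⌊1.0290/0.0833333⌋ = 12 → m; lat ⌊0.6497/0.0416667⌋ = 15 → p.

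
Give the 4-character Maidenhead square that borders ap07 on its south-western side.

Longitude square 0; −1 → -1, wraps to 9, carry into field.
Longitude field A = 0; −1 → -1, wraps to 17 = R, wrapping around the antimeridian.
Latitude square 7; −1 → 6.

RP96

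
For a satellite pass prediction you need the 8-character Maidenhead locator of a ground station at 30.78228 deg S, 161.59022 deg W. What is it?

AF99ef92

Offset from 180°W / 90°S: lon 18.40978°, lat 59.21772°.
Field: 18.40978/20 → 0 → A, 59.21772/10 → 5 → F; chars AF.
Square: 18.40978/2 → 9, 9.21772/1 → 9; chars 99.
Subsquare: 0.40978/0.0833333 → 4 → e, 0.21772/0.0416667 → 5 → f; chars ef.
Extended square: 0.07645/0.00833333 → 9, 0.00939/0.00416667 → 2; chars 92.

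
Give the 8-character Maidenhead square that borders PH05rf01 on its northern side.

PH05rf02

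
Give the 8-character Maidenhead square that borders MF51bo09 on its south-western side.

MF51ao98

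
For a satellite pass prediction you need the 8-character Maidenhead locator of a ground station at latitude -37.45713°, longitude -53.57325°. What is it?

GF32fn10

Add 180° to longitude and 90° to latitude: 126.42675, 52.54287.
Field (20°×10°, letters A–R): lon ⌊126.42675/20⌋ = 6 → G; lat ⌊52.54287/10⌋ = 5 → F.
Square (2°×1°, digits 0–9): lon ⌊6.42675/2⌋ = 3; lat ⌊2.54287/1⌋ = 2.
Subsquare (5′×2.5′, letters a–x): lon ⌊0.42675/0.0833333⌋ = 5 → f; lat ⌊0.54287/0.0416667⌋ = 13 → n.
Extended square (30″×15″, digits 0–9): lon ⌊0.01008/0.00833333⌋ = 1; lat ⌊0.00120/0.00416667⌋ = 0.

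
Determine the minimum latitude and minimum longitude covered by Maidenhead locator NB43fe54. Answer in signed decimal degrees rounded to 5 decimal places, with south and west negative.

-76.81667, 88.45833

Field N=13, B=1: +13·20° lon, +1·10° lat → SW at lon 80°, lat -80°.
Square 4, 3: +4·2° lon, +3·1° lat → SW at lon 88°, lat -77°.
Subsquare f=5, e=4: +5·0.0833333° lon, +4·0.0416667° lat → SW at lon 88.4167°, lat -76.8333°.
Extended square 5, 4: +5·0.00833333° lon, +4·0.00416667° lat → SW at lon 88.4583°, lat -76.8167°.
latitude -76.81667, longitude 88.45833.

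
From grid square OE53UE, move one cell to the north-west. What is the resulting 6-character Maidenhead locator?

OE53tf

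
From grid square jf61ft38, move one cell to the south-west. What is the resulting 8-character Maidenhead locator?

JF61ft27

Longitude extended square 3; −1 → 2.
Latitude extended square 8; −1 → 7.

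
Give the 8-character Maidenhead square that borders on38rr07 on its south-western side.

ON38qr96

Longitude extended square 0; −1 → -1, wraps to 9, carry into subsquare.
Longitude subsquare r = 17; −1 → 16 = q.
Latitude extended square 7; −1 → 6.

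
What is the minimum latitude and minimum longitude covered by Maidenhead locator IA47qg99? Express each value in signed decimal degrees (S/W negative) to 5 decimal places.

-82.71250, -10.59167

Field I=8, A=0: +8·20° lon, +0·10° lat → SW at lon -20°, lat -90°.
Square 4, 7: +4·2° lon, +7·1° lat → SW at lon -12°, lat -83°.
Subsquare q=16, g=6: +16·0.0833333° lon, +6·0.0416667° lat → SW at lon -10.6667°, lat -82.75°.
Extended square 9, 9: +9·0.00833333° lon, +9·0.00416667° lat → SW at lon -10.5917°, lat -82.7125°.
latitude -82.71250, longitude -10.59167.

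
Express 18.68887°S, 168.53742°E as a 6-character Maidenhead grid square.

RH41gh

Offset from 180°W / 90°S: lon 348.5374°, lat 71.3111°.
Field (20°×10°, letters A–R): lon ⌊348.5374/20⌋ = 17 → R; lat ⌊71.3111/10⌋ = 7 → H.
Square (2°×1°, digits 0–9): lon ⌊8.5374/2⌋ = 4; lat ⌊1.3111/1⌋ = 1.
Subsquare (5′×2.5′, letters a–x): lon ⌊0.5374/0.0833333⌋ = 6 → g; lat ⌊0.3111/0.0416667⌋ = 7 → h.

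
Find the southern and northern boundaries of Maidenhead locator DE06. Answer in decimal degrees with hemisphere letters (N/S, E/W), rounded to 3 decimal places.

44.000° S, 43.000° S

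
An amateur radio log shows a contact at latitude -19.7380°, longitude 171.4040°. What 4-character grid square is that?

RH50

Offset from 180°W / 90°S: lon 351.40°, lat 70.26°.
Field (20°×10°, letters A–R): lon ⌊351.40/20⌋ = 17 → R; lat ⌊70.26/10⌋ = 7 → H.
Square (2°×1°, digits 0–9): lon ⌊11.40/2⌋ = 5; lat ⌊0.26/1⌋ = 0.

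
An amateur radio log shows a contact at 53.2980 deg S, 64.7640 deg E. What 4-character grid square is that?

MD26

Shift to the Maidenhead origin (180°W, 90°S): lon 244.76, lat 36.70.
Field (20°×10°, letters A–R): 244.76/20 → 12 → M, 36.70/10 → 3 → D; chars MD.
Square (2°×1°, digits 0–9): 4.76/2 → 2, 6.70/1 → 6; chars 26.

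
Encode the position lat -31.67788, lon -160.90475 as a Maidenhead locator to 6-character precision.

Shift to the Maidenhead origin (180°W, 90°S): lon 19.0952, lat 58.3221.
Field (20°×10°, letters A–R): lon ⌊19.0952/20⌋ = 0 → A; lat ⌊58.3221/10⌋ = 5 → F.
Square (2°×1°, digits 0–9): lon ⌊19.0952/2⌋ = 9; lat ⌊8.3221/1⌋ = 8.
Subsquare (5′×2.5′, letters a–x): lon ⌊1.0952/0.0833333⌋ = 13 → n; lat ⌊0.3221/0.0416667⌋ = 7 → h.

AF98nh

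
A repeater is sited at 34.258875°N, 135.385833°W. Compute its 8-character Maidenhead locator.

CM24hg32

Shift to the Maidenhead origin (180°W, 90°S): lon 44.61417, lat 124.25888.
Field: lon ⌊44.61417/20⌋ = 2 → C; lat ⌊124.25888/10⌋ = 12 → M.
Square: lon ⌊4.61417/2⌋ = 2; lat ⌊4.25888/1⌋ = 4.
Subsquare: lon ⌊0.61417/0.0833333⌋ = 7 → h; lat ⌊0.25888/0.0416667⌋ = 6 → g.
Extended square: lon ⌊0.03083/0.00833333⌋ = 3; lat ⌊0.00888/0.00416667⌋ = 2.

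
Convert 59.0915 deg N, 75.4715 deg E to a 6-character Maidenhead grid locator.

Offset from 180°W / 90°S: lon 255.4715°, lat 149.0915°.
Field: lon ⌊255.4715/20⌋ = 12 → M; lat ⌊149.0915/10⌋ = 14 → O.
Square: lon ⌊15.4715/2⌋ = 7; lat ⌊9.0915/1⌋ = 9.
Subsquare: lon ⌊1.4715/0.0833333⌋ = 17 → r; lat ⌊0.0915/0.0416667⌋ = 2 → c.

MO79rc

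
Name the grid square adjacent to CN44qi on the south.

CN44qh

Latitude subsquare i = 8; −1 → 7 = h.
The longitude characters are unchanged.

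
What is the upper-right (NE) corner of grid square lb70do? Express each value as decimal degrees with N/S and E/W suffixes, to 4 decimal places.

79.3750° S, 54.3333° E

Field L=11, B=1: +11·20° lon, +1·10° lat → SW at lon 40°, lat -80°.
Square 7, 0: +7·2° lon, +0·1° lat → SW at lon 54°, lat -80°.
Subsquare d=3, o=14: +3·0.0833333° lon, +14·0.0416667° lat → SW at lon 54.25°, lat -79.4167°.
Cell spans 0.0833333° lon × 0.0416667° lat. NE corner is SW corner plus one full cell.
latitude 79.3750° S, longitude 54.3333° E.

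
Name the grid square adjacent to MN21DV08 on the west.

MN21cv98

Longitude extended square 0; −1 → -1, wraps to 9, carry into subsquare.
Longitude subsquare d = 3; −1 → 2 = c.
The latitude characters are unchanged.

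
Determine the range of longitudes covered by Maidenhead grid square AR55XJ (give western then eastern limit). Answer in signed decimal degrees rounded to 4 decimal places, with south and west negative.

-168.0833, -168.0000

Field A=0, R=17: +0·20° lon, +17·10° lat → SW at lon -180°, lat 80°.
Square 5, 5: +5·2° lon, +5·1° lat → SW at lon -170°, lat 85°.
Subsquare x=23, j=9: +23·0.0833333° lon, +9·0.0416667° lat → SW at lon -168.083°, lat 85.375°.
Cell spans 0.0833333° lon × 0.0416667° lat.
west -168.0833, east -168.0000.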